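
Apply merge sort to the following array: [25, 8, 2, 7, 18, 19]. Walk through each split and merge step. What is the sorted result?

Merge sort trace:

Split: [25, 8, 2, 7, 18, 19] -> [25, 8, 2] and [7, 18, 19]
  Split: [25, 8, 2] -> [25] and [8, 2]
    Split: [8, 2] -> [8] and [2]
    Merge: [8] + [2] -> [2, 8]
  Merge: [25] + [2, 8] -> [2, 8, 25]
  Split: [7, 18, 19] -> [7] and [18, 19]
    Split: [18, 19] -> [18] and [19]
    Merge: [18] + [19] -> [18, 19]
  Merge: [7] + [18, 19] -> [7, 18, 19]
Merge: [2, 8, 25] + [7, 18, 19] -> [2, 7, 8, 18, 19, 25]

Final sorted array: [2, 7, 8, 18, 19, 25]

The merge sort proceeds by recursively splitting the array and merging sorted halves.
After all merges, the sorted array is [2, 7, 8, 18, 19, 25].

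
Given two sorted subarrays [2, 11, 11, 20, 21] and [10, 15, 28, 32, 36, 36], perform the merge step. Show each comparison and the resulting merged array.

Merging process:

Compare 2 vs 10: take 2 from left. Merged: [2]
Compare 11 vs 10: take 10 from right. Merged: [2, 10]
Compare 11 vs 15: take 11 from left. Merged: [2, 10, 11]
Compare 11 vs 15: take 11 from left. Merged: [2, 10, 11, 11]
Compare 20 vs 15: take 15 from right. Merged: [2, 10, 11, 11, 15]
Compare 20 vs 28: take 20 from left. Merged: [2, 10, 11, 11, 15, 20]
Compare 21 vs 28: take 21 from left. Merged: [2, 10, 11, 11, 15, 20, 21]
Append remaining from right: [28, 32, 36, 36]. Merged: [2, 10, 11, 11, 15, 20, 21, 28, 32, 36, 36]

Final merged array: [2, 10, 11, 11, 15, 20, 21, 28, 32, 36, 36]
Total comparisons: 7

The merged array is [2, 10, 11, 11, 15, 20, 21, 28, 32, 36, 36], requiring 7 comparisons. The merge step runs in O(n) time where n is the total number of elements.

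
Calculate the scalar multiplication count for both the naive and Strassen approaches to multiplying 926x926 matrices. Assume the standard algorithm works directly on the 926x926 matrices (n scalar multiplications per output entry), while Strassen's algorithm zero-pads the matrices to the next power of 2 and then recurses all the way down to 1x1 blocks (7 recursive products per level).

Matrix multiplication for 926x926 matrices:

Strassen's algorithm requires power-of-2 dimensions. Pad 926x926 to 1024x1024 (next power of 2).

Standard algorithm: 926^3 = 794022776 multiplications
Strassen's algorithm: 7^(log2(1024)) = 7^10 = 282475249 multiplications
Savings: 794022776 - 282475249 = 511547527 multiplications

Standard: 794022776 multiplications (926^3). Strassen: 282475249 multiplications (7^10, after padding to 1024x1024). Strassen reduces 8 recursive multiplications to 7 at each level.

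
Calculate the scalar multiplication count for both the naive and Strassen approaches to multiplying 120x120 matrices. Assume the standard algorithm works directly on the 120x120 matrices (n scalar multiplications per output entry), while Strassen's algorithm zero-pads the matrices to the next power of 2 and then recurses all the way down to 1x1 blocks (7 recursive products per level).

Matrix multiplication for 120x120 matrices:

Strassen's algorithm requires power-of-2 dimensions. Pad 120x120 to 128x128 (next power of 2).

Standard algorithm: 120^3 = 1728000 multiplications
Strassen's algorithm: 7^(log2(128)) = 7^7 = 823543 multiplications
Savings: 1728000 - 823543 = 904457 multiplications

Standard: 1728000 multiplications (120^3). Strassen: 823543 multiplications (7^7, after padding to 128x128). Strassen reduces 8 recursive multiplications to 7 at each level.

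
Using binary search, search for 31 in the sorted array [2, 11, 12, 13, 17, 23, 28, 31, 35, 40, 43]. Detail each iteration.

Binary search for 31 in [2, 11, 12, 13, 17, 23, 28, 31, 35, 40, 43]:

lo=0, hi=10, mid=5, arr[mid]=23 -> 23 < 31, search right half
lo=6, hi=10, mid=8, arr[mid]=35 -> 35 > 31, search left half
lo=6, hi=7, mid=6, arr[mid]=28 -> 28 < 31, search right half
lo=7, hi=7, mid=7, arr[mid]=31 -> Found target at index 7!

Binary search finds 31 at index 7 after 4 comparisons. The search repeatedly halves the search space by comparing with the middle element.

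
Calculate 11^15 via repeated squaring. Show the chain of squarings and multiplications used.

Computing 11^15 by squaring (build up from 11^1; each line after the first costs one multiplication):

11^1 = 11
11^2 = (11^1)^2 = 11^2 = 121
11^3 = 11 * 11^2 = 11 * 121 = 1331
11^6 = (11^3)^2 = 1331^2 = 1771561
11^7 = 11 * 11^6 = 11 * 1771561 = 19487171
11^14 = (11^7)^2 = 19487171^2 = 379749833583241
11^15 = 11 * 11^14 = 11 * 379749833583241 = 4177248169415651

Result: 4177248169415651
Multiplications needed: 6 (6 lines after 11^1)

11^15 = 4177248169415651. Using exponentiation by squaring, this requires 6 multiplications. The key idea: if the exponent is even, square the half-power; if odd, multiply by the base once.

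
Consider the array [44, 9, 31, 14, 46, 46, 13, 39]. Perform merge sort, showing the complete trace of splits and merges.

Merge sort trace:

Split: [44, 9, 31, 14, 46, 46, 13, 39] -> [44, 9, 31, 14] and [46, 46, 13, 39]
  Split: [44, 9, 31, 14] -> [44, 9] and [31, 14]
    Split: [44, 9] -> [44] and [9]
    Merge: [44] + [9] -> [9, 44]
    Split: [31, 14] -> [31] and [14]
    Merge: [31] + [14] -> [14, 31]
  Merge: [9, 44] + [14, 31] -> [9, 14, 31, 44]
  Split: [46, 46, 13, 39] -> [46, 46] and [13, 39]
    Split: [46, 46] -> [46] and [46]
    Merge: [46] + [46] -> [46, 46]
    Split: [13, 39] -> [13] and [39]
    Merge: [13] + [39] -> [13, 39]
  Merge: [46, 46] + [13, 39] -> [13, 39, 46, 46]
Merge: [9, 14, 31, 44] + [13, 39, 46, 46] -> [9, 13, 14, 31, 39, 44, 46, 46]

Final sorted array: [9, 13, 14, 31, 39, 44, 46, 46]

The merge sort proceeds by recursively splitting the array and merging sorted halves.
After all merges, the sorted array is [9, 13, 14, 31, 39, 44, 46, 46].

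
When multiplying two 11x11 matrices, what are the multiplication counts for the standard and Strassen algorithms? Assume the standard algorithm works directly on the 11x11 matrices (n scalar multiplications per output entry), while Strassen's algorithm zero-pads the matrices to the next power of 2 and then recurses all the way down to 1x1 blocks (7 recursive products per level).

Matrix multiplication for 11x11 matrices:

Strassen's algorithm requires power-of-2 dimensions. Pad 11x11 to 16x16 (next power of 2).

Standard algorithm: 11^3 = 1331 multiplications
Strassen's algorithm: 7^(log2(16)) = 7^4 = 2401 multiplications
Difference: 1331 - 2401 = -1070 (Strassen uses MORE here due to padding overhead — for small or just-over-power-of-2 n, padding can outweigh the per-level savings)

Standard: 1331 multiplications (11^3). Strassen: 2401 multiplications (7^4, after padding to 16x16). Strassen reduces 8 recursive multiplications to 7 at each level.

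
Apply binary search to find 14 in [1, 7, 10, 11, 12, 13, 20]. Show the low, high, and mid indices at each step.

Binary search for 14 in [1, 7, 10, 11, 12, 13, 20]:

lo=0, hi=6, mid=3, arr[mid]=11 -> 11 < 14, search right half
lo=4, hi=6, mid=5, arr[mid]=13 -> 13 < 14, search right half
lo=6, hi=6, mid=6, arr[mid]=20 -> 20 > 14, search left half
lo=6 > hi=5, target 14 not found

Binary search determines that 14 is not in the array after 3 comparisons. The search space was exhausted without finding the target.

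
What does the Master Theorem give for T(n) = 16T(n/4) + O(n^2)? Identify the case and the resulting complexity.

Master Theorem for T(n) = 16T(n/4) + O(n^2):

a = 16, b = 4, c = 2
log_b(a) = log_4(16) = 2.0000

Case 2: c = 2 = log_4(16) = 2.0000
T(n) = O(n^2 log n) = O(n^2 log n)

For T(n) = 16T(n/4) + O(n^2): log_4(16) = 2.0000. This is Case 2 of the Master Theorem (c = log_b(a), equal work at all levels), giving O(n^2 log n).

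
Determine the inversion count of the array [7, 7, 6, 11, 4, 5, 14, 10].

Finding inversions in [7, 7, 6, 11, 4, 5, 14, 10]:

(0, 2): arr[0]=7 > arr[2]=6
(0, 4): arr[0]=7 > arr[4]=4
(0, 5): arr[0]=7 > arr[5]=5
(1, 2): arr[1]=7 > arr[2]=6
(1, 4): arr[1]=7 > arr[4]=4
(1, 5): arr[1]=7 > arr[5]=5
(2, 4): arr[2]=6 > arr[4]=4
(2, 5): arr[2]=6 > arr[5]=5
(3, 4): arr[3]=11 > arr[4]=4
(3, 5): arr[3]=11 > arr[5]=5
(3, 7): arr[3]=11 > arr[7]=10
(6, 7): arr[6]=14 > arr[7]=10

Total inversions: 12

The array has 12 inversion(s): (0,2), (0,4), (0,5), (1,2), (1,4), (1,5), (2,4), (2,5), (3,4), (3,5), (3,7), (6,7). Each pair (i,j) satisfies i < j and arr[i] > arr[j].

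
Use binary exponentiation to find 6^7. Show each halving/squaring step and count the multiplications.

Computing 6^7 by squaring (build up from 6^1; each line after the first costs one multiplication):

6^1 = 6
6^2 = (6^1)^2 = 6^2 = 36
6^3 = 6 * 6^2 = 6 * 36 = 216
6^6 = (6^3)^2 = 216^2 = 46656
6^7 = 6 * 6^6 = 6 * 46656 = 279936

Result: 279936
Multiplications needed: 4 (4 lines after 6^1)

6^7 = 279936. Using exponentiation by squaring, this requires 4 multiplications. The key idea: if the exponent is even, square the half-power; if odd, multiply by the base once.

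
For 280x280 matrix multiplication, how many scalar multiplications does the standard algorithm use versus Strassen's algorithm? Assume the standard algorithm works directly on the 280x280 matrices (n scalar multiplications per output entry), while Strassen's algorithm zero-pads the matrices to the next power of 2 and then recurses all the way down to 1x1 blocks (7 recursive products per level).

Matrix multiplication for 280x280 matrices:

Strassen's algorithm requires power-of-2 dimensions. Pad 280x280 to 512x512 (next power of 2).

Standard algorithm: 280^3 = 21952000 multiplications
Strassen's algorithm: 7^(log2(512)) = 7^9 = 40353607 multiplications
Difference: 21952000 - 40353607 = -18401607 (Strassen uses MORE here due to padding overhead — for small or just-over-power-of-2 n, padding can outweigh the per-level savings)

Standard: 21952000 multiplications (280^3). Strassen: 40353607 multiplications (7^9, after padding to 512x512). Strassen reduces 8 recursive multiplications to 7 at each level.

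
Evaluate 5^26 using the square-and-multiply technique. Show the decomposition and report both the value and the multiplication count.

Computing 5^26 by squaring (build up from 5^1; each line after the first costs one multiplication):

5^1 = 5
5^2 = (5^1)^2 = 5^2 = 25
5^3 = 5 * 5^2 = 5 * 25 = 125
5^6 = (5^3)^2 = 125^2 = 15625
5^12 = (5^6)^2 = 15625^2 = 244140625
5^13 = 5 * 5^12 = 5 * 244140625 = 1220703125
5^26 = (5^13)^2 = 1220703125^2 = 1490116119384765625

Result: 1490116119384765625
Multiplications needed: 6 (6 lines after 5^1)

5^26 = 1490116119384765625. Using exponentiation by squaring, this requires 6 multiplications. The key idea: if the exponent is even, square the half-power; if odd, multiply by the base once.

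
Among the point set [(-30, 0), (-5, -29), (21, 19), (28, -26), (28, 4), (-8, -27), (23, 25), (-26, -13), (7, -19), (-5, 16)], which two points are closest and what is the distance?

Computing all pairwise distances among 10 points:

d((-30, 0), (-5, -29)) = 38.2884
d((-30, 0), (21, 19)) = 54.4243
d((-30, 0), (28, -26)) = 63.561
d((-30, 0), (28, 4)) = 58.1378
d((-30, 0), (-8, -27)) = 34.8281
d((-30, 0), (23, 25)) = 58.6003
d((-30, 0), (-26, -13)) = 13.6015
d((-30, 0), (7, -19)) = 41.5933
d((-30, 0), (-5, 16)) = 29.6816
d((-5, -29), (21, 19)) = 54.5894
d((-5, -29), (28, -26)) = 33.1361
d((-5, -29), (28, 4)) = 46.669
d((-5, -29), (-8, -27)) = 3.6056 <-- minimum
d((-5, -29), (23, 25)) = 60.8276
d((-5, -29), (-26, -13)) = 26.4008
d((-5, -29), (7, -19)) = 15.6205
d((-5, -29), (-5, 16)) = 45.0
d((21, 19), (28, -26)) = 45.5412
d((21, 19), (28, 4)) = 16.5529
d((21, 19), (-8, -27)) = 54.3783
d((21, 19), (23, 25)) = 6.3246
d((21, 19), (-26, -13)) = 56.8595
d((21, 19), (7, -19)) = 40.4969
d((21, 19), (-5, 16)) = 26.1725
d((28, -26), (28, 4)) = 30.0
d((28, -26), (-8, -27)) = 36.0139
d((28, -26), (23, 25)) = 51.2445
d((28, -26), (-26, -13)) = 55.5428
d((28, -26), (7, -19)) = 22.1359
d((28, -26), (-5, 16)) = 53.4135
d((28, 4), (-8, -27)) = 47.5079
d((28, 4), (23, 25)) = 21.587
d((28, 4), (-26, -13)) = 56.6127
d((28, 4), (7, -19)) = 31.1448
d((28, 4), (-5, 16)) = 35.1141
d((-8, -27), (23, 25)) = 60.5392
d((-8, -27), (-26, -13)) = 22.8035
d((-8, -27), (7, -19)) = 17.0
d((-8, -27), (-5, 16)) = 43.1045
d((23, 25), (-26, -13)) = 62.0081
d((23, 25), (7, -19)) = 46.8188
d((23, 25), (-5, 16)) = 29.4109
d((-26, -13), (7, -19)) = 33.541
d((-26, -13), (-5, 16)) = 35.805
d((7, -19), (-5, 16)) = 37.0

Closest pair: (-5, -29) and (-8, -27) with distance 3.6056

The closest pair is (-5, -29) and (-8, -27) with Euclidean distance 3.6056. For 10 points, brute-force pairwise comparison is shown above. For large n, the divide-and-conquer algorithm (sort by x, recurse on halves, check the dividing strip) achieves O(n log n).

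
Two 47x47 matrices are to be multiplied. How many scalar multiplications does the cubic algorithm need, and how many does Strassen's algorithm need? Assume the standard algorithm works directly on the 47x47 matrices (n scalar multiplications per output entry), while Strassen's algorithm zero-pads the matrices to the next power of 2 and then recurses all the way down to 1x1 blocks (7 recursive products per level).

Matrix multiplication for 47x47 matrices:

Strassen's algorithm requires power-of-2 dimensions. Pad 47x47 to 64x64 (next power of 2).

Standard algorithm: 47^3 = 103823 multiplications
Strassen's algorithm: 7^(log2(64)) = 7^6 = 117649 multiplications
Difference: 103823 - 117649 = -13826 (Strassen uses MORE here due to padding overhead — for small or just-over-power-of-2 n, padding can outweigh the per-level savings)

Standard: 103823 multiplications (47^3). Strassen: 117649 multiplications (7^6, after padding to 64x64). Strassen reduces 8 recursive multiplications to 7 at each level.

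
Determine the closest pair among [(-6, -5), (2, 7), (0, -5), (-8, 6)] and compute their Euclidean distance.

Computing all pairwise distances among 4 points:

d((-6, -5), (2, 7)) = 14.4222
d((-6, -5), (0, -5)) = 6.0 <-- minimum
d((-6, -5), (-8, 6)) = 11.1803
d((2, 7), (0, -5)) = 12.1655
d((2, 7), (-8, 6)) = 10.0499
d((0, -5), (-8, 6)) = 13.6015

Closest pair: (-6, -5) and (0, -5) with distance 6.0

The closest pair is (-6, -5) and (0, -5) with Euclidean distance 6.0. For 4 points, brute-force pairwise comparison is shown above. For large n, the divide-and-conquer algorithm (sort by x, recurse on halves, check the dividing strip) achieves O(n log n).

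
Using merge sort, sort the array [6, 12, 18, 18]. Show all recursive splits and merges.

Merge sort trace:

Split: [6, 12, 18, 18] -> [6, 12] and [18, 18]
  Split: [6, 12] -> [6] and [12]
  Merge: [6] + [12] -> [6, 12]
  Split: [18, 18] -> [18] and [18]
  Merge: [18] + [18] -> [18, 18]
Merge: [6, 12] + [18, 18] -> [6, 12, 18, 18]

Final sorted array: [6, 12, 18, 18]

The merge sort proceeds by recursively splitting the array and merging sorted halves.
After all merges, the sorted array is [6, 12, 18, 18].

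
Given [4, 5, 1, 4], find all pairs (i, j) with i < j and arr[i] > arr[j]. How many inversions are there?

Finding inversions in [4, 5, 1, 4]:

(0, 2): arr[0]=4 > arr[2]=1
(1, 2): arr[1]=5 > arr[2]=1
(1, 3): arr[1]=5 > arr[3]=4

Total inversions: 3

The array has 3 inversion(s): (0,2), (1,2), (1,3). Each pair (i,j) satisfies i < j and arr[i] > arr[j].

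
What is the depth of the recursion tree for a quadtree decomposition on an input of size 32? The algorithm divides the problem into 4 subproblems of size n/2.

For divide and conquer with division factor 2:

Problem sizes at each level:
Level 0: 32
Level 1: 16
Level 2: 8
Level 3: 4
Level 4: 2
Level 5: 1

The root is level 0 and the size-1 base case is level 5 (the tree spans levels 0 through 5, i.e. 6 levels counting the root), so the depth is the number of divisions: log_2(32) = 5

The recursion tree depth is log_2(32) = 5. At each level, the problem size is divided by 2, so it takes 5 divisions to reduce to a base case of size 1. The algorithm makes 4 recursive calls at each level.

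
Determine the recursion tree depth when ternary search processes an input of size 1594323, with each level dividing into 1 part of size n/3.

For divide and conquer with division factor 3:

Problem sizes at each level:
Level 0: 1594323
Level 1: 531441
Level 2: 177147
Level 3: 59049
Level 4: 19683
Level 5: 6561
Level 6: 2187
Level 7: 729
Level 8: 243
Level 9: 81
Level 10: 27
Level 11: 9
Level 12: 3
Level 13: 1

The root is level 0 and the size-1 base case is level 13 (the tree spans levels 0 through 13, i.e. 14 levels counting the root), so the depth is the number of divisions: log_3(1594323) = 13

The recursion tree depth is log_3(1594323) = 13. At each level, the problem size is divided by 3, so it takes 13 divisions to reduce to a base case of size 1. The algorithm makes 1 recursive call at each level.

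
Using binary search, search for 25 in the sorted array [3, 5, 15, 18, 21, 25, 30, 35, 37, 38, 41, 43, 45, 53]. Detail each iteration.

Binary search for 25 in [3, 5, 15, 18, 21, 25, 30, 35, 37, 38, 41, 43, 45, 53]:

lo=0, hi=13, mid=6, arr[mid]=30 -> 30 > 25, search left half
lo=0, hi=5, mid=2, arr[mid]=15 -> 15 < 25, search right half
lo=3, hi=5, mid=4, arr[mid]=21 -> 21 < 25, search right half
lo=5, hi=5, mid=5, arr[mid]=25 -> Found target at index 5!

Binary search finds 25 at index 5 after 4 comparisons. The search repeatedly halves the search space by comparing with the middle element.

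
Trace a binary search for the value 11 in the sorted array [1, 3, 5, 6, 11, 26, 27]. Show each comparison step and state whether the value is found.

Binary search for 11 in [1, 3, 5, 6, 11, 26, 27]:

lo=0, hi=6, mid=3, arr[mid]=6 -> 6 < 11, search right half
lo=4, hi=6, mid=5, arr[mid]=26 -> 26 > 11, search left half
lo=4, hi=4, mid=4, arr[mid]=11 -> Found target at index 4!

Binary search finds 11 at index 4 after 3 comparisons. The search repeatedly halves the search space by comparing with the middle element.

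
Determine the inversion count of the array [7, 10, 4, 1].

Finding inversions in [7, 10, 4, 1]:

(0, 2): arr[0]=7 > arr[2]=4
(0, 3): arr[0]=7 > arr[3]=1
(1, 2): arr[1]=10 > arr[2]=4
(1, 3): arr[1]=10 > arr[3]=1
(2, 3): arr[2]=4 > arr[3]=1

Total inversions: 5

The array has 5 inversion(s): (0,2), (0,3), (1,2), (1,3), (2,3). Each pair (i,j) satisfies i < j and arr[i] > arr[j].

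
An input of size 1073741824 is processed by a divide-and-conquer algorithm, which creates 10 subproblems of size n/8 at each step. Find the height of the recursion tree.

For divide and conquer with division factor 8:

Problem sizes at each level:
Level 0: 1073741824
Level 1: 134217728
Level 2: 16777216
Level 3: 2097152
Level 4: 262144
Level 5: 32768
Level 6: 4096
Level 7: 512
Level 8: 64
Level 9: 8
Level 10: 1

The root is level 0 and the size-1 base case is level 10 (the tree spans levels 0 through 10, i.e. 11 levels counting the root), so the depth is the number of divisions: log_8(1073741824) = 10

The recursion tree depth is log_8(1073741824) = 10. At each level, the problem size is divided by 8, so it takes 10 divisions to reduce to a base case of size 1. The algorithm makes 10 recursive calls at each level.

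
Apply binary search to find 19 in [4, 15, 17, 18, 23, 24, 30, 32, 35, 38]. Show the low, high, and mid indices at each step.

Binary search for 19 in [4, 15, 17, 18, 23, 24, 30, 32, 35, 38]:

lo=0, hi=9, mid=4, arr[mid]=23 -> 23 > 19, search left half
lo=0, hi=3, mid=1, arr[mid]=15 -> 15 < 19, search right half
lo=2, hi=3, mid=2, arr[mid]=17 -> 17 < 19, search right half
lo=3, hi=3, mid=3, arr[mid]=18 -> 18 < 19, search right half
lo=4 > hi=3, target 19 not found

Binary search determines that 19 is not in the array after 4 comparisons. The search space was exhausted without finding the target.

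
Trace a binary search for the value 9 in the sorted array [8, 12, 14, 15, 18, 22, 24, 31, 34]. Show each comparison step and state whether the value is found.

Binary search for 9 in [8, 12, 14, 15, 18, 22, 24, 31, 34]:

lo=0, hi=8, mid=4, arr[mid]=18 -> 18 > 9, search left half
lo=0, hi=3, mid=1, arr[mid]=12 -> 12 > 9, search left half
lo=0, hi=0, mid=0, arr[mid]=8 -> 8 < 9, search right half
lo=1 > hi=0, target 9 not found

Binary search determines that 9 is not in the array after 3 comparisons. The search space was exhausted without finding the target.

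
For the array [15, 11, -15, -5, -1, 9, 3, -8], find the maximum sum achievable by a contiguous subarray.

Using Kadane's algorithm on [15, 11, -15, -5, -1, 9, 3, -8]:

Scanning through the array:
Position 1 (value 11): max_ending_here = 26, max_so_far = 26
Position 2 (value -15): max_ending_here = 11, max_so_far = 26
Position 3 (value -5): max_ending_here = 6, max_so_far = 26
Position 4 (value -1): max_ending_here = 5, max_so_far = 26
Position 5 (value 9): max_ending_here = 14, max_so_far = 26
Position 6 (value 3): max_ending_here = 17, max_so_far = 26
Position 7 (value -8): max_ending_here = 9, max_so_far = 26

Maximum subarray: [15, 11]
Maximum sum: 26

The maximum subarray is [15, 11] with sum 26. This subarray runs from index 0 to index 1.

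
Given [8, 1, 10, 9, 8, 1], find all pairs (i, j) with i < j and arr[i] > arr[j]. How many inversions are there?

Finding inversions in [8, 1, 10, 9, 8, 1]:

(0, 1): arr[0]=8 > arr[1]=1
(0, 5): arr[0]=8 > arr[5]=1
(2, 3): arr[2]=10 > arr[3]=9
(2, 4): arr[2]=10 > arr[4]=8
(2, 5): arr[2]=10 > arr[5]=1
(3, 4): arr[3]=9 > arr[4]=8
(3, 5): arr[3]=9 > arr[5]=1
(4, 5): arr[4]=8 > arr[5]=1

Total inversions: 8

The array has 8 inversion(s): (0,1), (0,5), (2,3), (2,4), (2,5), (3,4), (3,5), (4,5). Each pair (i,j) satisfies i < j and arr[i] > arr[j].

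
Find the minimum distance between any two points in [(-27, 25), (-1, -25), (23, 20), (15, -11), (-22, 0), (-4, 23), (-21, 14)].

Computing all pairwise distances among 7 points:

d((-27, 25), (-1, -25)) = 56.356
d((-27, 25), (23, 20)) = 50.2494
d((-27, 25), (15, -11)) = 55.3173
d((-27, 25), (-22, 0)) = 25.4951
d((-27, 25), (-4, 23)) = 23.0868
d((-27, 25), (-21, 14)) = 12.53 <-- minimum
d((-1, -25), (23, 20)) = 51.0
d((-1, -25), (15, -11)) = 21.2603
d((-1, -25), (-22, 0)) = 32.6497
d((-1, -25), (-4, 23)) = 48.0937
d((-1, -25), (-21, 14)) = 43.8292
d((23, 20), (15, -11)) = 32.0156
d((23, 20), (-22, 0)) = 49.2443
d((23, 20), (-4, 23)) = 27.1662
d((23, 20), (-21, 14)) = 44.4072
d((15, -11), (-22, 0)) = 38.6005
d((15, -11), (-4, 23)) = 38.9487
d((15, -11), (-21, 14)) = 43.8292
d((-22, 0), (-4, 23)) = 29.2062
d((-22, 0), (-21, 14)) = 14.0357
d((-4, 23), (-21, 14)) = 19.2354

Closest pair: (-27, 25) and (-21, 14) with distance 12.53

The closest pair is (-27, 25) and (-21, 14) with Euclidean distance 12.53. For 7 points, brute-force pairwise comparison is shown above. For large n, the divide-and-conquer algorithm (sort by x, recurse on halves, check the dividing strip) achieves O(n log n).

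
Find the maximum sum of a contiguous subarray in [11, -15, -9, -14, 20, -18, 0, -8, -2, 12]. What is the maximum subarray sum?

Using Kadane's algorithm on [11, -15, -9, -14, 20, -18, 0, -8, -2, 12]:

Scanning through the array:
Position 1 (value -15): max_ending_here = -4, max_so_far = 11
Position 2 (value -9): max_ending_here = -9, max_so_far = 11
Position 3 (value -14): max_ending_here = -14, max_so_far = 11
Position 4 (value 20): max_ending_here = 20, max_so_far = 20
Position 5 (value -18): max_ending_here = 2, max_so_far = 20
Position 6 (value 0): max_ending_here = 2, max_so_far = 20
Position 7 (value -8): max_ending_here = -6, max_so_far = 20
Position 8 (value -2): max_ending_here = -2, max_so_far = 20
Position 9 (value 12): max_ending_here = 12, max_so_far = 20

Maximum subarray: [20]
Maximum sum: 20

The maximum subarray is [20] with sum 20. This subarray runs from index 4 to index 4.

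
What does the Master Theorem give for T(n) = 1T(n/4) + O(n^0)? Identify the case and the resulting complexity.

Master Theorem for T(n) = 1T(n/4) + O(n^0):

a = 1, b = 4, c = 0
log_b(a) = log_4(1) = 0.0000

Case 2: c = 0 = log_4(1) = 0.0000
T(n) = O(n^0 log n) = O(log n)

For T(n) = 1T(n/4) + O(n^0): log_4(1) = 0.0000. This is Case 2 of the Master Theorem (c = log_b(a), equal work at all levels), giving O(log n).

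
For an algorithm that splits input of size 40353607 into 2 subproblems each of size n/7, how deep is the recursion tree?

For divide and conquer with division factor 7:

Problem sizes at each level:
Level 0: 40353607
Level 1: 5764801
Level 2: 823543
Level 3: 117649
Level 4: 16807
Level 5: 2401
Level 6: 343
Level 7: 49
Level 8: 7
Level 9: 1

The root is level 0 and the size-1 base case is level 9 (the tree spans levels 0 through 9, i.e. 10 levels counting the root), so the depth is the number of divisions: log_7(40353607) = 9

The recursion tree depth is log_7(40353607) = 9. At each level, the problem size is divided by 7, so it takes 9 divisions to reduce to a base case of size 1. The algorithm makes 2 recursive calls at each level.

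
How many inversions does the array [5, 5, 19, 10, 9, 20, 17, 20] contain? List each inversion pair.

Finding inversions in [5, 5, 19, 10, 9, 20, 17, 20]:

(2, 3): arr[2]=19 > arr[3]=10
(2, 4): arr[2]=19 > arr[4]=9
(2, 6): arr[2]=19 > arr[6]=17
(3, 4): arr[3]=10 > arr[4]=9
(5, 6): arr[5]=20 > arr[6]=17

Total inversions: 5

The array has 5 inversion(s): (2,3), (2,4), (2,6), (3,4), (5,6). Each pair (i,j) satisfies i < j and arr[i] > arr[j].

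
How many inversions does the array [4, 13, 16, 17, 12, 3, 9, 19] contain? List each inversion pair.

Finding inversions in [4, 13, 16, 17, 12, 3, 9, 19]:

(0, 5): arr[0]=4 > arr[5]=3
(1, 4): arr[1]=13 > arr[4]=12
(1, 5): arr[1]=13 > arr[5]=3
(1, 6): arr[1]=13 > arr[6]=9
(2, 4): arr[2]=16 > arr[4]=12
(2, 5): arr[2]=16 > arr[5]=3
(2, 6): arr[2]=16 > arr[6]=9
(3, 4): arr[3]=17 > arr[4]=12
(3, 5): arr[3]=17 > arr[5]=3
(3, 6): arr[3]=17 > arr[6]=9
(4, 5): arr[4]=12 > arr[5]=3
(4, 6): arr[4]=12 > arr[6]=9

Total inversions: 12

The array has 12 inversion(s): (0,5), (1,4), (1,5), (1,6), (2,4), (2,5), (2,6), (3,4), (3,5), (3,6), (4,5), (4,6). Each pair (i,j) satisfies i < j and arr[i] > arr[j].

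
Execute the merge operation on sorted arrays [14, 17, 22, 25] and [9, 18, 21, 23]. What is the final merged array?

Merging process:

Compare 14 vs 9: take 9 from right. Merged: [9]
Compare 14 vs 18: take 14 from left. Merged: [9, 14]
Compare 17 vs 18: take 17 from left. Merged: [9, 14, 17]
Compare 22 vs 18: take 18 from right. Merged: [9, 14, 17, 18]
Compare 22 vs 21: take 21 from right. Merged: [9, 14, 17, 18, 21]
Compare 22 vs 23: take 22 from left. Merged: [9, 14, 17, 18, 21, 22]
Compare 25 vs 23: take 23 from right. Merged: [9, 14, 17, 18, 21, 22, 23]
Append remaining from left: [25]. Merged: [9, 14, 17, 18, 21, 22, 23, 25]

Final merged array: [9, 14, 17, 18, 21, 22, 23, 25]
Total comparisons: 7

The merged array is [9, 14, 17, 18, 21, 22, 23, 25], requiring 7 comparisons. The merge step runs in O(n) time where n is the total number of elements.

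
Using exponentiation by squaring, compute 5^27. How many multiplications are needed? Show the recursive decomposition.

Computing 5^27 by squaring (build up from 5^1; each line after the first costs one multiplication):

5^1 = 5
5^2 = (5^1)^2 = 5^2 = 25
5^3 = 5 * 5^2 = 5 * 25 = 125
5^6 = (5^3)^2 = 125^2 = 15625
5^12 = (5^6)^2 = 15625^2 = 244140625
5^13 = 5 * 5^12 = 5 * 244140625 = 1220703125
5^26 = (5^13)^2 = 1220703125^2 = 1490116119384765625
5^27 = 5 * 5^26 = 5 * 1490116119384765625 = 7450580596923828125

Result: 7450580596923828125
Multiplications needed: 7 (7 lines after 5^1)

5^27 = 7450580596923828125. Using exponentiation by squaring, this requires 7 multiplications. The key idea: if the exponent is even, square the half-power; if odd, multiply by the base once.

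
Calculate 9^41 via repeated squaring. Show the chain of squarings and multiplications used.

Computing 9^41 by squaring (build up from 9^1; each line after the first costs one multiplication):

9^1 = 9
9^2 = (9^1)^2 = 9^2 = 81
9^4 = (9^2)^2 = 81^2 = 6561
9^5 = 9 * 9^4 = 9 * 6561 = 59049
9^10 = (9^5)^2 = 59049^2 = 3486784401
9^20 = (9^10)^2 = 3486784401^2 = 12157665459056928801
9^40 = (9^20)^2 = 12157665459056928801^2 = 147808829414345923316083210206383297601
9^41 = 9 * 9^40 = 9 * 147808829414345923316083210206383297601 = 1330279464729113309844748891857449678409

Result: 1330279464729113309844748891857449678409
Multiplications needed: 7 (7 lines after 9^1)

9^41 = 1330279464729113309844748891857449678409. Using exponentiation by squaring, this requires 7 multiplications. The key idea: if the exponent is even, square the half-power; if odd, multiply by the base once.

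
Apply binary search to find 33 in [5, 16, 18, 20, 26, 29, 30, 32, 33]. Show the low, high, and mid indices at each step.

Binary search for 33 in [5, 16, 18, 20, 26, 29, 30, 32, 33]:

lo=0, hi=8, mid=4, arr[mid]=26 -> 26 < 33, search right half
lo=5, hi=8, mid=6, arr[mid]=30 -> 30 < 33, search right half
lo=7, hi=8, mid=7, arr[mid]=32 -> 32 < 33, search right half
lo=8, hi=8, mid=8, arr[mid]=33 -> Found target at index 8!

Binary search finds 33 at index 8 after 4 comparisons. The search repeatedly halves the search space by comparing with the middle element.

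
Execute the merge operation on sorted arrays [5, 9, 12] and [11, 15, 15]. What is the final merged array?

Merging process:

Compare 5 vs 11: take 5 from left. Merged: [5]
Compare 9 vs 11: take 9 from left. Merged: [5, 9]
Compare 12 vs 11: take 11 from right. Merged: [5, 9, 11]
Compare 12 vs 15: take 12 from left. Merged: [5, 9, 11, 12]
Append remaining from right: [15, 15]. Merged: [5, 9, 11, 12, 15, 15]

Final merged array: [5, 9, 11, 12, 15, 15]
Total comparisons: 4

The merged array is [5, 9, 11, 12, 15, 15], requiring 4 comparisons. The merge step runs in O(n) time where n is the total number of elements.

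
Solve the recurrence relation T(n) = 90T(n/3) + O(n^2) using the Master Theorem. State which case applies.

Master Theorem for T(n) = 90T(n/3) + O(n^2):

a = 90, b = 3, c = 2
log_b(a) = log_3(90) = 4.0959

Case 1: c = 2 < log_3(90) = 4.0959
T(n) = O(n^(log_3 90))

For T(n) = 90T(n/3) + O(n^2): log_3(90) = 4.0959. This is Case 1 of the Master Theorem (c < log_b(a), work dominated by leaves), giving O(n^(log_3 90)).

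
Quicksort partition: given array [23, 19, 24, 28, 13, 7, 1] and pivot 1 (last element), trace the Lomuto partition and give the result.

Lomuto partition with pivot = 1:

Initial array: [23, 19, 24, 28, 13, 7, 1]

arr[0]=23 > 1: no swap
arr[1]=19 > 1: no swap
arr[2]=24 > 1: no swap
arr[3]=28 > 1: no swap
arr[4]=13 > 1: no swap
arr[5]=7 > 1: no swap

Place pivot at position 0: [1, 19, 24, 28, 13, 7, 23]
Pivot position: 0

After partitioning with pivot 1, the array becomes [1, 19, 24, 28, 13, 7, 23]. The pivot is placed at index 0. All elements to the left of the pivot are <= 1, and all elements to the right are > 1.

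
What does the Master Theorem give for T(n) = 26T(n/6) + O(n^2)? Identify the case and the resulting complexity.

Master Theorem for T(n) = 26T(n/6) + O(n^2):

a = 26, b = 6, c = 2
log_b(a) = log_6(26) = 1.8184

Case 3: c = 2 > log_6(26) = 1.8184
T(n) = O(n^2) = O(n^2)

For T(n) = 26T(n/6) + O(n^2): log_6(26) = 1.8184. This is Case 3 of the Master Theorem (c > log_b(a), work dominated by root), giving O(n^2).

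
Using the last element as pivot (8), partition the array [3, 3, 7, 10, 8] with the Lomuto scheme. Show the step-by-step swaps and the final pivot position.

Lomuto partition with pivot = 8:

Initial array: [3, 3, 7, 10, 8]

arr[0]=3 <= 8: swap with position 0, array becomes [3, 3, 7, 10, 8]
arr[1]=3 <= 8: swap with position 1, array becomes [3, 3, 7, 10, 8]
arr[2]=7 <= 8: swap with position 2, array becomes [3, 3, 7, 10, 8]
arr[3]=10 > 8: no swap

Place pivot at position 3: [3, 3, 7, 8, 10]
Pivot position: 3

After partitioning with pivot 8, the array becomes [3, 3, 7, 8, 10]. The pivot is placed at index 3. All elements to the left of the pivot are <= 8, and all elements to the right are > 8.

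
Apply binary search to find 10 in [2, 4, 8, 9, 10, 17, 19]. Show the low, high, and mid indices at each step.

Binary search for 10 in [2, 4, 8, 9, 10, 17, 19]:

lo=0, hi=6, mid=3, arr[mid]=9 -> 9 < 10, search right half
lo=4, hi=6, mid=5, arr[mid]=17 -> 17 > 10, search left half
lo=4, hi=4, mid=4, arr[mid]=10 -> Found target at index 4!

Binary search finds 10 at index 4 after 3 comparisons. The search repeatedly halves the search space by comparing with the middle element.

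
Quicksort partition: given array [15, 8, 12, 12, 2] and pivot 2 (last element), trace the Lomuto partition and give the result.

Lomuto partition with pivot = 2:

Initial array: [15, 8, 12, 12, 2]

arr[0]=15 > 2: no swap
arr[1]=8 > 2: no swap
arr[2]=12 > 2: no swap
arr[3]=12 > 2: no swap

Place pivot at position 0: [2, 8, 12, 12, 15]
Pivot position: 0

After partitioning with pivot 2, the array becomes [2, 8, 12, 12, 15]. The pivot is placed at index 0. All elements to the left of the pivot are <= 2, and all elements to the right are > 2.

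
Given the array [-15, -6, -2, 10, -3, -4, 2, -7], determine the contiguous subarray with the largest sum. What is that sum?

Using Kadane's algorithm on [-15, -6, -2, 10, -3, -4, 2, -7]:

Scanning through the array:
Position 1 (value -6): max_ending_here = -6, max_so_far = -6
Position 2 (value -2): max_ending_here = -2, max_so_far = -2
Position 3 (value 10): max_ending_here = 10, max_so_far = 10
Position 4 (value -3): max_ending_here = 7, max_so_far = 10
Position 5 (value -4): max_ending_here = 3, max_so_far = 10
Position 6 (value 2): max_ending_here = 5, max_so_far = 10
Position 7 (value -7): max_ending_here = -2, max_so_far = 10

Maximum subarray: [10]
Maximum sum: 10

The maximum subarray is [10] with sum 10. This subarray runs from index 3 to index 3.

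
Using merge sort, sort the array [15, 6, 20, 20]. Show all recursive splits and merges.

Merge sort trace:

Split: [15, 6, 20, 20] -> [15, 6] and [20, 20]
  Split: [15, 6] -> [15] and [6]
  Merge: [15] + [6] -> [6, 15]
  Split: [20, 20] -> [20] and [20]
  Merge: [20] + [20] -> [20, 20]
Merge: [6, 15] + [20, 20] -> [6, 15, 20, 20]

Final sorted array: [6, 15, 20, 20]

The merge sort proceeds by recursively splitting the array and merging sorted halves.
After all merges, the sorted array is [6, 15, 20, 20].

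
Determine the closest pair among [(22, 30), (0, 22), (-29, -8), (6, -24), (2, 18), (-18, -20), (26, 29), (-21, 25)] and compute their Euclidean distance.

Computing all pairwise distances among 8 points:

d((22, 30), (0, 22)) = 23.4094
d((22, 30), (-29, -8)) = 63.6003
d((22, 30), (6, -24)) = 56.3205
d((22, 30), (2, 18)) = 23.3238
d((22, 30), (-18, -20)) = 64.0312
d((22, 30), (26, 29)) = 4.1231 <-- minimum
d((22, 30), (-21, 25)) = 43.2897
d((0, 22), (-29, -8)) = 41.7253
d((0, 22), (6, -24)) = 46.3897
d((0, 22), (2, 18)) = 4.4721
d((0, 22), (-18, -20)) = 45.6946
d((0, 22), (26, 29)) = 26.9258
d((0, 22), (-21, 25)) = 21.2132
d((-29, -8), (6, -24)) = 38.4838
d((-29, -8), (2, 18)) = 40.4599
d((-29, -8), (-18, -20)) = 16.2788
d((-29, -8), (26, 29)) = 66.2873
d((-29, -8), (-21, 25)) = 33.9559
d((6, -24), (2, 18)) = 42.19
d((6, -24), (-18, -20)) = 24.3311
d((6, -24), (26, 29)) = 56.648
d((6, -24), (-21, 25)) = 55.9464
d((2, 18), (-18, -20)) = 42.9418
d((2, 18), (26, 29)) = 26.4008
d((2, 18), (-21, 25)) = 24.0416
d((-18, -20), (26, 29)) = 65.8559
d((-18, -20), (-21, 25)) = 45.0999
d((26, 29), (-21, 25)) = 47.1699

Closest pair: (22, 30) and (26, 29) with distance 4.1231

The closest pair is (22, 30) and (26, 29) with Euclidean distance 4.1231. For 8 points, brute-force pairwise comparison is shown above. For large n, the divide-and-conquer algorithm (sort by x, recurse on halves, check the dividing strip) achieves O(n log n).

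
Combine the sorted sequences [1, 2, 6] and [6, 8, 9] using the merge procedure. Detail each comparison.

Merging process:

Compare 1 vs 6: take 1 from left. Merged: [1]
Compare 2 vs 6: take 2 from left. Merged: [1, 2]
Compare 6 vs 6: take 6 from left. Merged: [1, 2, 6]
Append remaining from right: [6, 8, 9]. Merged: [1, 2, 6, 6, 8, 9]

Final merged array: [1, 2, 6, 6, 8, 9]
Total comparisons: 3

The merged array is [1, 2, 6, 6, 8, 9], requiring 3 comparisons. The merge step runs in O(n) time where n is the total number of elements.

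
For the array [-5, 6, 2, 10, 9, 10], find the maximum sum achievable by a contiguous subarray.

Using Kadane's algorithm on [-5, 6, 2, 10, 9, 10]:

Scanning through the array:
Position 1 (value 6): max_ending_here = 6, max_so_far = 6
Position 2 (value 2): max_ending_here = 8, max_so_far = 8
Position 3 (value 10): max_ending_here = 18, max_so_far = 18
Position 4 (value 9): max_ending_here = 27, max_so_far = 27
Position 5 (value 10): max_ending_here = 37, max_so_far = 37

Maximum subarray: [6, 2, 10, 9, 10]
Maximum sum: 37

The maximum subarray is [6, 2, 10, 9, 10] with sum 37. This subarray runs from index 1 to index 5.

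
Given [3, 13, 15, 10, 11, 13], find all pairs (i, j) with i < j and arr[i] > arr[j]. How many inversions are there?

Finding inversions in [3, 13, 15, 10, 11, 13]:

(1, 3): arr[1]=13 > arr[3]=10
(1, 4): arr[1]=13 > arr[4]=11
(2, 3): arr[2]=15 > arr[3]=10
(2, 4): arr[2]=15 > arr[4]=11
(2, 5): arr[2]=15 > arr[5]=13

Total inversions: 5

The array has 5 inversion(s): (1,3), (1,4), (2,3), (2,4), (2,5). Each pair (i,j) satisfies i < j and arr[i] > arr[j].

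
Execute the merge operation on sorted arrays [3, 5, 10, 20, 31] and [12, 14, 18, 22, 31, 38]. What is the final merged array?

Merging process:

Compare 3 vs 12: take 3 from left. Merged: [3]
Compare 5 vs 12: take 5 from left. Merged: [3, 5]
Compare 10 vs 12: take 10 from left. Merged: [3, 5, 10]
Compare 20 vs 12: take 12 from right. Merged: [3, 5, 10, 12]
Compare 20 vs 14: take 14 from right. Merged: [3, 5, 10, 12, 14]
Compare 20 vs 18: take 18 from right. Merged: [3, 5, 10, 12, 14, 18]
Compare 20 vs 22: take 20 from left. Merged: [3, 5, 10, 12, 14, 18, 20]
Compare 31 vs 22: take 22 from right. Merged: [3, 5, 10, 12, 14, 18, 20, 22]
Compare 31 vs 31: take 31 from left. Merged: [3, 5, 10, 12, 14, 18, 20, 22, 31]
Append remaining from right: [31, 38]. Merged: [3, 5, 10, 12, 14, 18, 20, 22, 31, 31, 38]

Final merged array: [3, 5, 10, 12, 14, 18, 20, 22, 31, 31, 38]
Total comparisons: 9

The merged array is [3, 5, 10, 12, 14, 18, 20, 22, 31, 31, 38], requiring 9 comparisons. The merge step runs in O(n) time where n is the total number of elements.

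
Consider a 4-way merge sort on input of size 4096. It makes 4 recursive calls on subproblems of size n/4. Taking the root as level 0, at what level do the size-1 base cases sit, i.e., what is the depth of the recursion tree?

For divide and conquer with division factor 4:

Problem sizes at each level:
Level 0: 4096
Level 1: 1024
Level 2: 256
Level 3: 64
Level 4: 16
Level 5: 4
Level 6: 1

The root is level 0 and the size-1 base case is level 6 (the tree spans levels 0 through 6, i.e. 7 levels counting the root), so the depth is the number of divisions: log_4(4096) = 6

The recursion tree depth is log_4(4096) = 6. At each level, the problem size is divided by 4, so it takes 6 divisions to reduce to a base case of size 1. The algorithm makes 4 recursive calls at each level.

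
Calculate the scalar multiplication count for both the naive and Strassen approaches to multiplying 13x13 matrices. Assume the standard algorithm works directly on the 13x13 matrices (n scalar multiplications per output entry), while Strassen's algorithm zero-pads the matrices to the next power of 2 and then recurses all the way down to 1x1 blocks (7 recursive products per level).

Matrix multiplication for 13x13 matrices:

Strassen's algorithm requires power-of-2 dimensions. Pad 13x13 to 16x16 (next power of 2).

Standard algorithm: 13^3 = 2197 multiplications
Strassen's algorithm: 7^(log2(16)) = 7^4 = 2401 multiplications
Difference: 2197 - 2401 = -204 (Strassen uses MORE here due to padding overhead — for small or just-over-power-of-2 n, padding can outweigh the per-level savings)

Standard: 2197 multiplications (13^3). Strassen: 2401 multiplications (7^4, after padding to 16x16). Strassen reduces 8 recursive multiplications to 7 at each level.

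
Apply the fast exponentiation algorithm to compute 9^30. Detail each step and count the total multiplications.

Computing 9^30 by squaring (build up from 9^1; each line after the first costs one multiplication):

9^1 = 9
9^2 = (9^1)^2 = 9^2 = 81
9^3 = 9 * 9^2 = 9 * 81 = 729
9^6 = (9^3)^2 = 729^2 = 531441
9^7 = 9 * 9^6 = 9 * 531441 = 4782969
9^14 = (9^7)^2 = 4782969^2 = 22876792454961
9^15 = 9 * 9^14 = 9 * 22876792454961 = 205891132094649
9^30 = (9^15)^2 = 205891132094649^2 = 42391158275216203514294433201

Result: 42391158275216203514294433201
Multiplications needed: 7 (7 lines after 9^1)

9^30 = 42391158275216203514294433201. Using exponentiation by squaring, this requires 7 multiplications. The key idea: if the exponent is even, square the half-power; if odd, multiply by the base once.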